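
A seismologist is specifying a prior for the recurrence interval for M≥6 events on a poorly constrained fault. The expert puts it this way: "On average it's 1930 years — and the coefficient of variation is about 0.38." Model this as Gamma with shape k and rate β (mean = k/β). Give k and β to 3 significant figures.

For Gamma(k, rate β): mean = k/β, variance = k/β², so CV = 1/√k.
CV = 0.38, hence k = 1/CV² = 6.93.
Then β = k/mean = 6.93/1930 = 0.00359.

k ≈ 6.93, β ≈ 0.00359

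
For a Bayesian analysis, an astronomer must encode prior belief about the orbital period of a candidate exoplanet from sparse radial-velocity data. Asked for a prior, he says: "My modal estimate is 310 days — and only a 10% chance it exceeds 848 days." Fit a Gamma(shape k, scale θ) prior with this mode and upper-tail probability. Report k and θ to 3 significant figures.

k ≈ 2.89, θ ≈ 164

Gamma(k,θ) with k>1 has mode (k−1)θ, so θ = 310/(k−1).
Need P(X < 848) = 0.9 with θ tied to k this way. Start at k = 2, θ = 310: P(X<848) ≈ 0.758.
Too low — raise k to concentrate. Iterating converges to k ≈ 2.89.
Then θ = 310/(2.89−1) ≈ 164.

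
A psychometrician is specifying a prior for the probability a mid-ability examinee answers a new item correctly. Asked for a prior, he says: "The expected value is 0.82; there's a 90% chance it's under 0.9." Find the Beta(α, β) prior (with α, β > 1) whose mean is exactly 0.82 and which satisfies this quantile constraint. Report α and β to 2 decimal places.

α ≈ 26.97, β ≈ 5.92

With mean 0.82 fixed, write α = 0.82s, β = 0.18s where s = α+β.
Need P(θ < 0.9) = 0.9 under Beta(0.82s, 0.18s). Normal approximation: (q−m)/√(m(1−m)/s) ≈ z_{0.9} = 1.28, so s ≈ 0.82·0.18·(1.28)²/(0.9−0.82)² = 37.9.
At s = 37.9: P(θ<0.9) ≈ 0.918. Adjusting to match 0.9 gives s ≈ 32.89.
So α = 0.82·32.89 ≈ 26.97, β = 0.18·32.89 ≈ 5.92.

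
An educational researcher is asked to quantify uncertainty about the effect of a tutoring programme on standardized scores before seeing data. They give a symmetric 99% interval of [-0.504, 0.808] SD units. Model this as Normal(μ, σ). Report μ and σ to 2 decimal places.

A symmetric 99% interval runs μ ± z·σ with z = 2.576.
Half-width = 0.656, so σ = 0.656/2.576 = 0.25.
μ is the interval midpoint, 0.15.

μ = 0.15, σ = 0.25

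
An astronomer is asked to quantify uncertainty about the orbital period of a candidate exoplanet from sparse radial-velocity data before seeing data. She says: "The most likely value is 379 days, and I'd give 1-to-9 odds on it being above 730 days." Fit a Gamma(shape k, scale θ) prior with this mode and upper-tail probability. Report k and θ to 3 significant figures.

k ≈ 5.45, θ ≈ 85.1

Gamma(k,θ) with k>1 has mode (k−1)θ, so θ = 379/(k−1).
Need P(X < 730) = 0.9 with θ tied to k this way. Start at k = 2, θ = 379: P(X<730) ≈ 0.574.
Too low — raise k to concentrate. Iterating converges to k ≈ 5.45.
Then θ = 379/(5.45−1) ≈ 85.1.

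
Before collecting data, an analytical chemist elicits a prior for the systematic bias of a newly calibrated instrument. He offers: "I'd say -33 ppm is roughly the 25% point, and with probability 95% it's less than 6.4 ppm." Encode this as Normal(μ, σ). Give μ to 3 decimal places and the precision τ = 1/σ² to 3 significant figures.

The p-quantile of Normal(μ,σ) is μ + z_p·σ, with z_{0.25} = -0.6745 and z_{0.95} = 1.645.
Eliminate σ: μ = (z₂·x₁ − z₁·x₂)/(z₂ − z₁) = (1.645·-33 − (-0.6745)·6.4)/2.319 = -21.542.
Then σ = (x₂ − x₁)/(z₂ − z₁) = (6.4 − -33)/2.319 = 16.988.
Precision τ = 1/σ² = 1/16.99² = 0.00347.

μ = -21.542, τ = 0.00347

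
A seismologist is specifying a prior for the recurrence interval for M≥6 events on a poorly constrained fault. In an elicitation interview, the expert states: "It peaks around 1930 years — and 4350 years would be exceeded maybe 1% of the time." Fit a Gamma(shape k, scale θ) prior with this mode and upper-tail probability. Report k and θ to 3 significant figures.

k ≈ 8.26, θ ≈ 266

Gamma(k,θ) with k>1 has mode (k−1)θ, so θ = 1930/(k−1).
Need P(X < 4350) = 0.99 with θ tied to k this way. Start at k = 2, θ = 1930: P(X<4350) ≈ 0.658.
Too low — raise k to concentrate. Iterating converges to k ≈ 8.26.
Then θ = 1930/(8.26−1) ≈ 266.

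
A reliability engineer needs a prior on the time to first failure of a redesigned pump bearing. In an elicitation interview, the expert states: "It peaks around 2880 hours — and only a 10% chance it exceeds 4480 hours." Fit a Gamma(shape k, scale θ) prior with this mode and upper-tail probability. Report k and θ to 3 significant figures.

k ≈ 10.6, θ ≈ 301

Gamma(k,θ) with k>1 has mode (k−1)θ, so θ = 2880/(k−1).
Need P(X < 4480) = 0.9 with θ tied to k this way. Start at k = 2, θ = 2880: P(X<4480) ≈ 0.461.
Too low — raise k to concentrate. Iterating converges to k ≈ 10.6.
Then θ = 2880/(10.6−1) ≈ 301.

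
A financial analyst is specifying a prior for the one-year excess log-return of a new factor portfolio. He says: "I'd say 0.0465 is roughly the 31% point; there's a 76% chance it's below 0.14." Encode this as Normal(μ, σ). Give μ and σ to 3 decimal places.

For Normal(μ,σ), the p-quantile is μ + z_p·σ. Here z_{0.31} = -0.4959, z_{0.76} = 0.7063.
So 0.0465 = μ − 0.4959σ and 0.14 = μ + 0.7063σ.
Subtracting: σ = (0.14 − 0.0465)/(0.7063 − (-0.4959)) = 0.078.
Then μ = 0.0465 − (-0.4959)·0.078 = 0.085.

μ = 0.085, σ = 0.078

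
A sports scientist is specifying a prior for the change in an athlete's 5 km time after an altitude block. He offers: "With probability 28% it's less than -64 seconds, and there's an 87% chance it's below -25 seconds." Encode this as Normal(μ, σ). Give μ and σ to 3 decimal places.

μ = -50.701, σ = 22.817

The p-quantile of Normal(μ,σ) is μ + z_p·σ, with z_{0.28} = -0.5828 and z_{0.87} = 1.126.
Eliminate σ: μ = (z₂·x₁ − z₁·x₂)/(z₂ − z₁) = (1.126·-64 − (-0.5828)·-25)/1.709 = -50.701.
Then σ = (x₂ − x₁)/(z₂ − z₁) = (-25 − -64)/1.709 = 22.817.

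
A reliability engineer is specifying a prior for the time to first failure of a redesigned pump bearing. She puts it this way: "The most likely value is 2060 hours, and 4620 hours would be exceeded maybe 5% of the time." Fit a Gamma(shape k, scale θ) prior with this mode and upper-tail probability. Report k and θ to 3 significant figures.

k ≈ 5.21, θ ≈ 489

Gamma(k,θ) with k>1 has mode (k−1)θ, so θ = 2060/(k−1).
Need P(X < 4620) = 0.95 with θ tied to k this way. Start at k = 2, θ = 2060: P(X<4620) ≈ 0.656.
Too low — raise k to concentrate. Iterating converges to k ≈ 5.21.
Then θ = 2060/(5.21−1) ≈ 489.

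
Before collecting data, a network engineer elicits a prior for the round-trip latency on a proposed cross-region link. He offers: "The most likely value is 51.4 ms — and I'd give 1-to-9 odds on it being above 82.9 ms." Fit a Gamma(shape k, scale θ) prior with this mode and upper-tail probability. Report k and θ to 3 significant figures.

k ≈ 9.23, θ ≈ 6.24

Gamma(k,θ) with k>1 has mode (k−1)θ, so θ = 51.4/(k−1).
Need P(X < 82.9) = 0.9 with θ tied to k this way. Start at k = 2, θ = 51.4: P(X<82.9) ≈ 0.479.
Too low — raise k to concentrate. Iterating converges to k ≈ 9.23.
Then θ = 51.4/(9.23−1) ≈ 6.24.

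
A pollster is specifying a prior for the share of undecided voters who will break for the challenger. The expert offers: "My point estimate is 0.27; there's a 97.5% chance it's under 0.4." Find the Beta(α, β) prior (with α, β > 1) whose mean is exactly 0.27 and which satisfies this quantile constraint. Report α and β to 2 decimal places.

α ≈ 13.46, β ≈ 36.39

With mean 0.27 fixed, write α = 0.27s, β = 0.73s where s = α+β.
Need P(θ < 0.4) = 0.975 under Beta(0.27s, 0.73s). Normal approximation: (q−m)/√(m(1−m)/s) ≈ z_{0.975} = 1.96, so s ≈ 0.27·0.73·(1.96)²/(0.4−0.27)² = 44.8.
At s = 44.8: P(θ<0.4) ≈ 0.969. Adjusting to match 0.975 gives s ≈ 49.85.
So α = 0.27·49.85 ≈ 13.46, β = 0.73·49.85 ≈ 36.39.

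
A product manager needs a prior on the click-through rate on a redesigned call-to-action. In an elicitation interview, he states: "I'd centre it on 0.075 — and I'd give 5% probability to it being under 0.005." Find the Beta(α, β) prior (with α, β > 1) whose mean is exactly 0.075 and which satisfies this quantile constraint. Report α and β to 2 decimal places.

α ≈ 1.08, β ≈ 13.35

With mean 0.075 fixed, write α = 0.075s, β = 0.925s where s = α+β.
Need P(θ < 0.005) = 0.05 under Beta(0.075s, 0.925s). Normal approximation: (q−m)/√(m(1−m)/s) ≈ z_{0.05} = -1.64, so s ≈ 0.075·0.925·(-1.64)²/(0.005−0.075)² = 38.3.
At s = 38.3: P(θ<0.005) ≈ 0.001. Adjusting to match 0.05 gives s ≈ 14.43.
So α = 0.075·14.43 ≈ 1.08, β = 0.925·14.43 ≈ 13.35.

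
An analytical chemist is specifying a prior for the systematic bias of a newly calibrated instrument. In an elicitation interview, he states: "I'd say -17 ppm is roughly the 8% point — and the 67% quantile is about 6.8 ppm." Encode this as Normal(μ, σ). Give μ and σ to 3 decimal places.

μ = 1.125, σ = 12.900

For Normal(μ,σ), the p-quantile is μ + z_p·σ. Here z_{0.08} = -1.405, z_{0.67} = 0.4399.
So -17 = μ − 1.405σ and 6.8 = μ + 0.4399σ.
Subtracting: σ = (6.8 − -17)/(0.4399 − (-1.405)) = 12.900.
Then μ = -17 − (-1.405)·12.900 = 1.125.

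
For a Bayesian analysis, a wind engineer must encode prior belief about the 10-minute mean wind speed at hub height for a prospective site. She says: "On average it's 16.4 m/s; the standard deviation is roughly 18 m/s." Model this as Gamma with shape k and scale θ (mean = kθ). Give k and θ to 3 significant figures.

k ≈ 0.83, θ ≈ 19.8

For Gamma(k, scale θ): mean = kθ, variance = kθ², so CV = 1/√k.
CV = SD/mean = 18/16.4 = 1.098, hence k = 1/CV² = 0.83.
Then θ = mean/k = 16.4/0.83 = 19.8.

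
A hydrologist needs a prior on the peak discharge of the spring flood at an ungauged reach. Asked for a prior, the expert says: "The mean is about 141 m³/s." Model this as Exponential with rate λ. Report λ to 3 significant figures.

λ ≈ 0.00709

Exponential mean = 1/λ, so λ = 1/141.0 = 0.00709.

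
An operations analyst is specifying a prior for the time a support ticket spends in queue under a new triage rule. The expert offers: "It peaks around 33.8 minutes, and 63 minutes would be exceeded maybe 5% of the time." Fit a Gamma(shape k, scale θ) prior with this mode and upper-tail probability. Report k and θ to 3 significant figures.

Gamma(k,θ) with k>1 has mode (k−1)θ, so θ = 33.8/(k−1).
Need P(X < 63) = 0.95 with θ tied to k this way. Start at k = 2, θ = 33.8: P(X<63) ≈ 0.556.
Too low — raise k to concentrate. Iterating converges to k ≈ 8.18.
Then θ = 33.8/(8.18−1) ≈ 4.71.

k ≈ 8.18, θ ≈ 4.71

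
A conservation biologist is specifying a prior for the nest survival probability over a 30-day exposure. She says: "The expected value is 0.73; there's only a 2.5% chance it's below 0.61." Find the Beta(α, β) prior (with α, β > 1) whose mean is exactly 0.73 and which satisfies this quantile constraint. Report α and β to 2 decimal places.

α ≈ 42.47, β ≈ 15.71

With mean 0.73 fixed, write α = 0.73s, β = 0.27s where s = α+β.
Need P(θ < 0.61) = 0.025 under Beta(0.73s, 0.27s). Normal approximation: (q−m)/√(m(1−m)/s) ≈ z_{0.025} = -1.96, so s ≈ 0.73·0.27·(-1.96)²/(0.61−0.73)² = 52.6.
At s = 52.6: P(θ<0.61) ≈ 0.031. Adjusting to match 0.025 gives s ≈ 58.17.
So α = 0.73·58.17 ≈ 42.47, β = 0.27·58.17 ≈ 15.71.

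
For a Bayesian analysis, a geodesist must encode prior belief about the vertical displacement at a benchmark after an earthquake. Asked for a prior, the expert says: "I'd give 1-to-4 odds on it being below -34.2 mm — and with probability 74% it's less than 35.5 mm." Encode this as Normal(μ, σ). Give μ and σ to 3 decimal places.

The p-quantile of Normal(μ,σ) is μ + z_p·σ, with z_{0.2} = -0.8416 and z_{0.74} = 0.6433.
Eliminate σ: μ = (z₂·x₁ − z₁·x₂)/(z₂ − z₁) = (0.6433·-34.2 − (-0.8416)·35.5)/1.485 = 5.303.
Then σ = (x₂ − x₁)/(z₂ − z₁) = (35.5 − -34.2)/1.485 = 46.937.

μ = 5.303, σ = 46.937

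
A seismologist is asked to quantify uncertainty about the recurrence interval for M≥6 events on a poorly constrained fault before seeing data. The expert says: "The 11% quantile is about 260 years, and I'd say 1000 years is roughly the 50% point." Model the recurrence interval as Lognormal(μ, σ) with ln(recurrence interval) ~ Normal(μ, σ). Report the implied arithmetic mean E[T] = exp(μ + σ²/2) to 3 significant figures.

If T ~ Lognormal(μ,σ) then ln T ~ Normal(μ,σ), so the p-quantile of ln T is μ + z_p·σ.
ln(260) = 5.561 and ln(1000) = 6.908; z_{0.11} = -1.227, z_{0.5} = 0.
σ = (6.908 − 5.561)/(0 − (-1.227)) = 1.098.
μ = 5.561 − (-1.227)·1.098 = 6.908.
E[T] = exp(μ + σ²/2) = exp(6.908 + 0.6031) = 1830 years.

E[T] ≈ 1830 years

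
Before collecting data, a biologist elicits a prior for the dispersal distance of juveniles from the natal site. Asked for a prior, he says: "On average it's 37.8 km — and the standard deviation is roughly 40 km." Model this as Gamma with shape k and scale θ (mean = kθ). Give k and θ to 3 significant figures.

k ≈ 0.893, θ ≈ 42.3

For Gamma(k, scale θ): mean = kθ, variance = kθ², so CV = 1/√k.
CV = SD/mean = 40/37.8 = 1.058, hence k = 1/CV² = 0.893.
Then θ = mean/k = 37.8/0.893 = 42.3.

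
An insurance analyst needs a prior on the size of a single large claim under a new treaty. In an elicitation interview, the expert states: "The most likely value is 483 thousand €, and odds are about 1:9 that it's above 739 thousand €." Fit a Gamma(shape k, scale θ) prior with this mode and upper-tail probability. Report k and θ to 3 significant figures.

k ≈ 11.3, θ ≈ 46.8

Gamma(k,θ) with k>1 has mode (k−1)θ, so θ = 483/(k−1).
Need P(X < 739) = 0.9 with θ tied to k this way. Start at k = 2, θ = 483: P(X<739) ≈ 0.452.
Too low — raise k to concentrate. Iterating converges to k ≈ 11.3.
Then θ = 483/(11.3−1) ≈ 46.8.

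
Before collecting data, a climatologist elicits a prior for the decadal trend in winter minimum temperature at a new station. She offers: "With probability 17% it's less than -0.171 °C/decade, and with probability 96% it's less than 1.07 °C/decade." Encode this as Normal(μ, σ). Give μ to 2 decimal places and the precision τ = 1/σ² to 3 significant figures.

μ = 0.27, τ = 4.75

For Normal(μ,σ), the p-quantile is μ + z_p·σ. Here z_{0.17} = -0.9542, z_{0.96} = 1.751.
So -0.171 = μ − 0.9542σ and 1.07 = μ + 1.751σ.
Subtracting: σ = (1.07 − -0.171)/(1.751 − (-0.9542)) = 0.46.
Then μ = -0.171 − (-0.9542)·0.46 = 0.27.
Precision τ = 1/σ² = 1/0.4588² = 4.75.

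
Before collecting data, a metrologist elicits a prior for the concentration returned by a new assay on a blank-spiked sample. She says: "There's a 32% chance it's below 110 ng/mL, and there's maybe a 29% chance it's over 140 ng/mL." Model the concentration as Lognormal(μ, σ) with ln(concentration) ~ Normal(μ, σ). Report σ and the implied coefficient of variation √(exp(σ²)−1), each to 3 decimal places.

σ ≈ 0.236, CV ≈ 0.240

If T ~ Lognormal(μ,σ) then ln T ~ Normal(μ,σ), so the p-quantile of ln T is μ + z_p·σ.
ln(110) = 4.7 and ln(140) = 4.942; z_{0.32} = -0.4677, z_{0.71} = 0.5534.
σ = (4.942 − 4.7)/(0.5534 − (-0.4677)) = 0.236.
μ = 4.7 − (-0.4677)·0.236 = 4.811.
CV = √(exp(σ²)−1) = √(exp(0.0558)−1) = 0.240.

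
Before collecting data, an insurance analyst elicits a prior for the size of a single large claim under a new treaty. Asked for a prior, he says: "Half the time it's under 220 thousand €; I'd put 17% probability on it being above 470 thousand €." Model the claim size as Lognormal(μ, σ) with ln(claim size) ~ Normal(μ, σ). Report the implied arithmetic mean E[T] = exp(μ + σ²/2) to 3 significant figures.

E[T] ≈ 302 thousand €

If T ~ Lognormal(μ,σ) then ln T ~ Normal(μ,σ), so the p-quantile of ln T is μ + z_p·σ.
ln(220) = 5.394 and ln(470) = 6.153; z_{0.5} = 0, z_{0.83} = 0.9542.
σ = (6.153 − 5.394)/(0.9542 − (0)) = 0.796.
μ = 5.394 − (0)·0.796 = 5.394.
E[T] = exp(μ + σ²/2) = exp(5.394 + 0.3165) = 302 thousand €.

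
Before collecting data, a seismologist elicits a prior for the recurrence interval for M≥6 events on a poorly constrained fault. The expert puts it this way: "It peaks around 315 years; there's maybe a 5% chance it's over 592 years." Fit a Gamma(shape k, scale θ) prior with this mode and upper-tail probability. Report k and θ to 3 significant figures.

Gamma(k,θ) with k>1 has mode (k−1)θ, so θ = 315/(k−1).
Need P(X < 592) = 0.95 with θ tied to k this way. Start at k = 2, θ = 315: P(X<592) ≈ 0.560.
Too low — raise k to concentrate. Iterating converges to k ≈ 7.99.
Then θ = 315/(7.99−1) ≈ 45.1.

k ≈ 7.99, θ ≈ 45.1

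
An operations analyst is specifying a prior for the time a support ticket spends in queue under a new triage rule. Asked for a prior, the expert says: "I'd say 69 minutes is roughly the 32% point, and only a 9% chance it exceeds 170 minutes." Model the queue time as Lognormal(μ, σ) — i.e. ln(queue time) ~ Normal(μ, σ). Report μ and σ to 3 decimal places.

If T ~ Lognormal(μ,σ) then ln T ~ Normal(μ,σ), so the p-quantile of ln T is μ + z_p·σ.
ln(69) = 4.234 and ln(170) = 5.136; z_{0.32} = -0.4677, z_{0.91} = 1.341.
σ = (5.136 − 4.234)/(1.341 − (-0.4677)) = 0.499.
μ = 4.234 − (-0.4677)·0.499 = 4.467.

μ ≈ 4.467, σ ≈ 0.499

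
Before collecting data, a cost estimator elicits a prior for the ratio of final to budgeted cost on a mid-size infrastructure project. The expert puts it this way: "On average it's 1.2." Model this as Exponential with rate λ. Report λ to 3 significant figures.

λ ≈ 0.833

Exponential mean = 1/λ, so λ = 1/1.2 = 0.833.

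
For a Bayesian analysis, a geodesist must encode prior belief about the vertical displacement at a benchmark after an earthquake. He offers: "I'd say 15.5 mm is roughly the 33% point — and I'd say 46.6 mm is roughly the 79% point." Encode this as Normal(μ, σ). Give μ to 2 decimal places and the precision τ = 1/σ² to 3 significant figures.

μ = 26.48, τ = 0.00161

For Normal(μ,σ), the p-quantile is μ + z_p·σ. Here z_{0.33} = -0.4399, z_{0.79} = 0.8064.
So 15.5 = μ − 0.4399σ and 46.6 = μ + 0.8064σ.
Subtracting: σ = (46.6 − 15.5)/(0.8064 − (-0.4399)) = 24.95.
Then μ = 15.5 − (-0.4399)·24.95 = 26.48.
Precision τ = 1/σ² = 1/24.95² = 0.00161.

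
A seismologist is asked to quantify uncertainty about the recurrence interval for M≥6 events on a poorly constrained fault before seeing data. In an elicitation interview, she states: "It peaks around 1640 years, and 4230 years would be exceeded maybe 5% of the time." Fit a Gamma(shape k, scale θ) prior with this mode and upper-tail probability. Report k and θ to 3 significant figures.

Gamma(k,θ) with k>1 has mode (k−1)θ, so θ = 1640/(k−1).
Need P(X < 4230) = 0.95 with θ tied to k this way. Start at k = 2, θ = 1640: P(X<4230) ≈ 0.729.
Too low — raise k to concentrate. Iterating converges to k ≈ 4.01.
Then θ = 1640/(4.01−1) ≈ 544.

k ≈ 4.01, θ ≈ 544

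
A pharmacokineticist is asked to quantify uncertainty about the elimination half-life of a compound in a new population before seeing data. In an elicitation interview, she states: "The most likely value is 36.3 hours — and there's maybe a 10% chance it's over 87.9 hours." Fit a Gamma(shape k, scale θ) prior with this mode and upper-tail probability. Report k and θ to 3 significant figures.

Gamma(k,θ) with k>1 has mode (k−1)θ, so θ = 36.3/(k−1).
Need P(X < 87.9) = 0.9 with θ tied to k this way. Start at k = 2, θ = 36.3: P(X<87.9) ≈ 0.696.
Too low — raise k to concentrate. Iterating converges to k ≈ 3.46.
Then θ = 36.3/(3.46−1) ≈ 14.8.

k ≈ 3.46, θ ≈ 14.8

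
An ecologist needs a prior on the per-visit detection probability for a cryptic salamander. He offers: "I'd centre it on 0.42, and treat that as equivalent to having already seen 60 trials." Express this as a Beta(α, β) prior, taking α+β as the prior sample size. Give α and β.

α = 25.2, β = 34.8

Under the effective-sample-size interpretation, Beta(α, β) has prior mean α/(α+β) and prior sample size α+β.
So α+β = 60 and α/(α+β) = 0.42, giving α = 0.42·60 = 25.2 and β = 60 − 25.2 = 34.8.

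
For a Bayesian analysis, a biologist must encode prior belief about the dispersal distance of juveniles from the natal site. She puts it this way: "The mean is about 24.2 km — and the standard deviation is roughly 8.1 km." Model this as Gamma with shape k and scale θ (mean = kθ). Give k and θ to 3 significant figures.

k ≈ 8.93, θ ≈ 2.71

For Gamma(k, scale θ): mean = kθ, variance = kθ², so CV = 1/√k.
CV = SD/mean = 8.1/24.2 = 0.3347, hence k = 1/CV² = 8.93.
Then θ = mean/k = 24.2/8.93 = 2.71.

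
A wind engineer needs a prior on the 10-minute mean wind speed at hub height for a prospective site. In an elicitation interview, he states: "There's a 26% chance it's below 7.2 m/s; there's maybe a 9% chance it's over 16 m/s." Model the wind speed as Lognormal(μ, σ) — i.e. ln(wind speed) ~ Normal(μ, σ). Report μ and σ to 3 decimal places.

If T ~ Lognormal(μ,σ) then ln T ~ Normal(μ,σ), so the p-quantile of ln T is μ + z_p·σ.
ln(7.2) = 1.974 and ln(16) = 2.773; z_{0.26} = -0.6433, z_{0.91} = 1.341.
σ = (2.773 − 1.974)/(1.341 − (-0.6433)) = 0.402.
μ = 1.974 − (-0.6433)·0.402 = 2.233.

μ ≈ 2.233, σ ≈ 0.402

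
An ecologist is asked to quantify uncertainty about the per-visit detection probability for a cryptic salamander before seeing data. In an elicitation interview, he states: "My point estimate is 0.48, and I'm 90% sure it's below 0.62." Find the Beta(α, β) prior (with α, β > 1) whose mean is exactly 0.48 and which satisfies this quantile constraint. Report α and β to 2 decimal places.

With mean 0.48 fixed, write α = 0.48s, β = 0.52s where s = α+β.
Need P(θ < 0.62) = 0.9 under Beta(0.48s, 0.52s). Normal approximation: (q−m)/√(m(1−m)/s) ≈ z_{0.9} = 1.28, so s ≈ 0.48·0.52·(1.28)²/(0.62−0.48)² = 20.9.
At s = 20.9: P(θ<0.62) ≈ 0.901. Adjusting to match 0.9 gives s ≈ 20.70.
So α = 0.48·20.70 ≈ 9.94, β = 0.52·20.70 ≈ 10.77.

α ≈ 9.94, β ≈ 10.77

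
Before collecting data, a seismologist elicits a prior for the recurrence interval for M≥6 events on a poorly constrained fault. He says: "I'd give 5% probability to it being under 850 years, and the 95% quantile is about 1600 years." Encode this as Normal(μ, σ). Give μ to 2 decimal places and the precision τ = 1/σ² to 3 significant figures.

μ = 1225.00, τ = 1.92e-05

For Normal(μ,σ), the p-quantile is μ + z_p·σ. Here z_{0.05} = -1.645, z_{0.95} = 1.645.
So 850 = μ − 1.645σ and 1600 = μ + 1.645σ.
Subtracting: σ = (1600 − 850)/(1.645 − (-1.645)) = 227.98.
Then μ = 850 − (-1.645)·227.98 = 1225.00.
Precision τ = 1/σ² = 1/228² = 1.92e-05.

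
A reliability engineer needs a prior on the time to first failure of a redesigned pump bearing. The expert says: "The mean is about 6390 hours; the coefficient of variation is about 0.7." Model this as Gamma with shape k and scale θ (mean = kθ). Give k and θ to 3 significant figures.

For Gamma(k, scale θ): mean = kθ, variance = kθ², so CV = 1/√k.
CV = 0.7, hence k = 1/CV² = 2.04.
Then θ = mean/k = 6390/2.04 = 3130.

k ≈ 2.04, θ ≈ 3130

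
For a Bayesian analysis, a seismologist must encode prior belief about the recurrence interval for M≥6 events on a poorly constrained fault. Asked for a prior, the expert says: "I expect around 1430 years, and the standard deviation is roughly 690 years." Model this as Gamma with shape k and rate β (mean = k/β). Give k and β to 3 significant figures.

For Gamma(k, rate β): mean = k/β, variance = k/β², so CV = 1/√k.
CV = SD/mean = 690/1430 = 0.4825, hence k = 1/CV² = 4.3.
Then β = k/mean = 4.3/1430 = 0.003.

k ≈ 4.3, β ≈ 0.003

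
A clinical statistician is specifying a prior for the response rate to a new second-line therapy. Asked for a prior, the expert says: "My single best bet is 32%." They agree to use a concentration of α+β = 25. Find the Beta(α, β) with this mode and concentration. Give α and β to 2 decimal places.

For α,β > 1 the Beta mode is (α−1)/(α+β−2). With α+β = 25, the mode is (α−1)/23.
Set (α−1)/23 = 0.32 → α = 1 + 0.32·23 = 8.36.
β = 25 − α = 16.64.

α = 8.36, β = 16.64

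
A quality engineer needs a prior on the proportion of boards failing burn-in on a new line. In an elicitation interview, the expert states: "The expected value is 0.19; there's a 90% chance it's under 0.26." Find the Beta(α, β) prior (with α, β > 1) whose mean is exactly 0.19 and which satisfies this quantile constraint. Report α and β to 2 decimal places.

With mean 0.19 fixed, write α = 0.19s, β = 0.81s where s = α+β.
Need P(θ < 0.26) = 0.9 under Beta(0.19s, 0.81s). Normal approximation: (q−m)/√(m(1−m)/s) ≈ z_{0.9} = 1.28, so s ≈ 0.19·0.81·(1.28)²/(0.26−0.19)² = 51.6.
At s = 51.6: P(θ<0.26) ≈ 0.895. Adjusting to match 0.9 gives s ≈ 54.39.
So α = 0.19·54.39 ≈ 10.33, β = 0.81·54.39 ≈ 44.06.

α ≈ 10.33, β ≈ 44.06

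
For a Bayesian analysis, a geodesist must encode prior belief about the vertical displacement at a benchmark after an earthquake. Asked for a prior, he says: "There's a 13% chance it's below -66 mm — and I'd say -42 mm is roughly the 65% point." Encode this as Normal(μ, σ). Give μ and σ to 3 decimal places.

μ = -48.117, σ = 15.876

For Normal(μ,σ), the p-quantile is μ + z_p·σ. Here z_{0.13} = -1.126, z_{0.65} = 0.3853.
So -66 = μ − 1.126σ and -42 = μ + 0.3853σ.
Subtracting: σ = (-42 − -66)/(0.3853 − (-1.126)) = 15.876.
Then μ = -66 − (-1.126)·15.876 = -48.117.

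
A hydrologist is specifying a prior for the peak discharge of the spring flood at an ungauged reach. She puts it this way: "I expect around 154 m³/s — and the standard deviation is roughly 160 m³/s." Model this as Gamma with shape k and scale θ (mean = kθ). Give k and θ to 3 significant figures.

k ≈ 0.926, θ ≈ 166

For Gamma(k, scale θ): mean = kθ, variance = kθ², so CV = 1/√k.
CV = SD/mean = 160/154 = 1.039, hence k = 1/CV² = 0.926.
Then θ = mean/k = 154/0.926 = 166.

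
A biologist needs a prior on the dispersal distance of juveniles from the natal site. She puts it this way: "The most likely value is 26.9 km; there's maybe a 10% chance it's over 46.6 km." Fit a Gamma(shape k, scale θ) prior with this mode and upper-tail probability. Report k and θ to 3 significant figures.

k ≈ 7.28, θ ≈ 4.28

Gamma(k,θ) with k>1 has mode (k−1)θ, so θ = 26.9/(k−1).
Need P(X < 46.6) = 0.9 with θ tied to k this way. Start at k = 2, θ = 26.9: P(X<46.6) ≈ 0.517.
Too low — raise k to concentrate. Iterating converges to k ≈ 7.28.
Then θ = 26.9/(7.28−1) ≈ 4.28.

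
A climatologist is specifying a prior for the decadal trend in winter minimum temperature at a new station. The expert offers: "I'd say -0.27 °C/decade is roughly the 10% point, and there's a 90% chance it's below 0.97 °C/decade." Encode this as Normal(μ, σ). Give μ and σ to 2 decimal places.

The p-quantile of Normal(μ,σ) is μ + z_p·σ, with z_{0.1} = -1.282 and z_{0.9} = 1.282.
Eliminate σ: μ = (z₂·x₁ − z₁·x₂)/(z₂ − z₁) = (1.282·-0.27 − (-1.282)·0.97)/2.563 = 0.35.
Then σ = (x₂ − x₁)/(z₂ − z₁) = (0.97 − -0.27)/2.563 = 0.48.

μ = 0.35, σ = 0.48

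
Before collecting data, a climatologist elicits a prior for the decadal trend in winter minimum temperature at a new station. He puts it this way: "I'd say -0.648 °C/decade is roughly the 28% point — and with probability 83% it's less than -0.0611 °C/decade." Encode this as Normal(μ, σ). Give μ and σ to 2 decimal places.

μ = -0.43, σ = 0.38

For Normal(μ,σ), the p-quantile is μ + z_p·σ. Here z_{0.28} = -0.5828, z_{0.83} = 0.9542.
So -0.648 = μ − 0.5828σ and -0.0611 = μ + 0.9542σ.
Subtracting: σ = (-0.0611 − -0.648)/(0.9542 − (-0.5828)) = 0.38.
Then μ = -0.648 − (-0.5828)·0.38 = -0.43.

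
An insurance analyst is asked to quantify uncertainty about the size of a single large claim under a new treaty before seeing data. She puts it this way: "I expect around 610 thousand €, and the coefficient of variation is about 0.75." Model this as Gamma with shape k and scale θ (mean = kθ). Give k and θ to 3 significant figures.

k ≈ 1.78, θ ≈ 343

For Gamma(k, scale θ): mean = kθ, variance = kθ², so CV = 1/√k.
CV = 0.75, hence k = 1/CV² = 1.78.
Then θ = mean/k = 610/1.78 = 343.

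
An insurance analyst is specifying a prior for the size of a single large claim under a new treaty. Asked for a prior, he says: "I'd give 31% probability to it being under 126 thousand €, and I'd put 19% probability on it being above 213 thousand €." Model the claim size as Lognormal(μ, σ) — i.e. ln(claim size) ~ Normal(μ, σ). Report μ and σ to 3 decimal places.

μ ≈ 5.026, σ ≈ 0.382

If T ~ Lognormal(μ,σ) then ln T ~ Normal(μ,σ), so the p-quantile of ln T is μ + z_p·σ.
ln(126) = 4.836 and ln(213) = 5.361; z_{0.31} = -0.4959, z_{0.81} = 0.8779.
σ = (5.361 − 4.836)/(0.8779 − (-0.4959)) = 0.382.
μ = 4.836 − (-0.4959)·0.382 = 5.026.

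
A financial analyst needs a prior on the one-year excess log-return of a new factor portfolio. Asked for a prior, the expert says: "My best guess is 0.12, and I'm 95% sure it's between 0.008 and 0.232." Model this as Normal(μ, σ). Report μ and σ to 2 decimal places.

μ = 0.12, σ = 0.06

A symmetric 95% interval runs μ ± z·σ with z = 1.96.
Half-width = 0.112, so σ = 0.112/1.96 = 0.06.
μ is the stated best guess, 0.12.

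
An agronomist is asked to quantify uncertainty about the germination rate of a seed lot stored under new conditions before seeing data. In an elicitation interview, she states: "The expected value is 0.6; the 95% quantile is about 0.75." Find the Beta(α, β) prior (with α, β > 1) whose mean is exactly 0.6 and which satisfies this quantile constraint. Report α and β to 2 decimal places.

α ≈ 15.79, β ≈ 10.52

With mean 0.6 fixed, write α = 0.6s, β = 0.4s where s = α+β.
Need P(θ < 0.75) = 0.95 under Beta(0.6s, 0.4s). Normal approximation: (q−m)/√(m(1−m)/s) ≈ z_{0.95} = 1.64, so s ≈ 0.6·0.4·(1.64)²/(0.75−0.6)² = 28.9.
At s = 28.9: P(θ<0.75) ≈ 0.958. Adjusting to match 0.95 gives s ≈ 26.31.
So α = 0.6·26.31 ≈ 15.79, β = 0.4·26.31 ≈ 10.52.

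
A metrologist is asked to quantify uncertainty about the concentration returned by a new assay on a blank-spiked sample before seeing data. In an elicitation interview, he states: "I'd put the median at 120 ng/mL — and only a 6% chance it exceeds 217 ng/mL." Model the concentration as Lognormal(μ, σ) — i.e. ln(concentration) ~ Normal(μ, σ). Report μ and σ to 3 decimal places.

If T ~ Lognormal(μ,σ) then ln T ~ Normal(μ,σ), so the p-quantile of ln T is μ + z_p·σ.
ln(120) = 4.787 and ln(217) = 5.38; z_{0.5} = 0, z_{0.94} = 1.555.
σ = (5.38 − 4.787)/(1.555 − (0)) = 0.381.
μ = 4.787 − (0)·0.381 = 4.787.

μ ≈ 4.787, σ ≈ 0.381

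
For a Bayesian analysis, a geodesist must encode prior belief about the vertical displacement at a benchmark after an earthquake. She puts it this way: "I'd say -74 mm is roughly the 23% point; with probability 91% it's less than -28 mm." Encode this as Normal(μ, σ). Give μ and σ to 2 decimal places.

μ = -57.66, σ = 22.12

For Normal(μ,σ), the p-quantile is μ + z_p·σ. Here z_{0.23} = -0.7388, z_{0.91} = 1.341.
So -74 = μ − 0.7388σ and -28 = μ + 1.341σ.
Subtracting: σ = (-28 − -74)/(1.341 − (-0.7388)) = 22.12.
Then μ = -74 − (-0.7388)·22.12 = -57.66.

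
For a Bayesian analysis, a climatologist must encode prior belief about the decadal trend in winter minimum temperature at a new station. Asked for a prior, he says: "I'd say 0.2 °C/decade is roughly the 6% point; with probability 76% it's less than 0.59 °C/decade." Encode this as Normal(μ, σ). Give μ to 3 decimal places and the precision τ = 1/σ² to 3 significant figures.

For Normal(μ,σ), the p-quantile is μ + z_p·σ. Here z_{0.06} = -1.555, z_{0.76} = 0.7063.
So 0.2 = μ − 1.555σ and 0.59 = μ + 0.7063σ.
Subtracting: σ = (0.59 − 0.2)/(0.7063 − (-1.555)) = 0.172.
Then μ = 0.2 − (-1.555)·0.172 = 0.468.
Precision τ = 1/σ² = 1/0.1725² = 33.6.

μ = 0.468, τ = 33.6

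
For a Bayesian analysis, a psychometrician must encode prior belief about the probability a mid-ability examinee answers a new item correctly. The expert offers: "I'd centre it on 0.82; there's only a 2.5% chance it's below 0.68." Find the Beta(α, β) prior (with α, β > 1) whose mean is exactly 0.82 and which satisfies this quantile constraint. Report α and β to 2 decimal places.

α ≈ 29.13, β ≈ 6.39

With mean 0.82 fixed, write α = 0.82s, β = 0.18s where s = α+β.
Need P(θ < 0.68) = 0.025 under Beta(0.82s, 0.18s). Normal approximation: (q−m)/√(m(1−m)/s) ≈ z_{0.025} = -1.96, so s ≈ 0.82·0.18·(-1.96)²/(0.68−0.82)² = 28.9.
At s = 28.9: P(θ<0.68) ≈ 0.037. Adjusting to match 0.025 gives s ≈ 35.52.
So α = 0.82·35.52 ≈ 29.13, β = 0.18·35.52 ≈ 6.39.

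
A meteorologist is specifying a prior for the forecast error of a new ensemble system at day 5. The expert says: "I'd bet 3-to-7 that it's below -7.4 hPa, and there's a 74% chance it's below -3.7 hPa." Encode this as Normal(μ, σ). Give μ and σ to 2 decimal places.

μ = -5.74, σ = 3.17

The p-quantile of Normal(μ,σ) is μ + z_p·σ, with z_{0.3} = -0.5244 and z_{0.74} = 0.6433.
Eliminate σ: μ = (z₂·x₁ − z₁·x₂)/(z₂ − z₁) = (0.6433·-7.4 − (-0.5244)·-3.7)/1.168 = -5.74.
Then σ = (x₂ − x₁)/(z₂ − z₁) = (-3.7 − -7.4)/1.168 = 3.17.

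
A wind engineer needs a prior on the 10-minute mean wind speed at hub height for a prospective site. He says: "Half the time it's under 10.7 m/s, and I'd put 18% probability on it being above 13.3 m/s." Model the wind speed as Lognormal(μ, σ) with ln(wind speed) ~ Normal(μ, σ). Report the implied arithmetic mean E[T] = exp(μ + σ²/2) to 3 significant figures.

E[T] ≈ 11 m/s

If T ~ Lognormal(μ,σ) then ln T ~ Normal(μ,σ), so the p-quantile of ln T is μ + z_p·σ.
ln(10.7) = 2.37 and ln(13.3) = 2.588; z_{0.5} = 0, z_{0.82} = 0.9154.
σ = (2.588 − 2.37)/(0.9154 − (0)) = 0.238.
μ = 2.37 − (0)·0.238 = 2.370.
E[T] = exp(μ + σ²/2) = exp(2.370 + 0.0282) = 11 m/s.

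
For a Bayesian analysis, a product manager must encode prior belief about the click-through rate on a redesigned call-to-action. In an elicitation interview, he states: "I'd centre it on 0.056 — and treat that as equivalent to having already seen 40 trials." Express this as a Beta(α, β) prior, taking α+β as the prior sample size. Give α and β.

Under the effective-sample-size interpretation, Beta(α, β) has prior mean α/(α+β) and prior sample size α+β.
So α+β = 40 and α/(α+β) = 0.056, giving α = 0.056·40 = 2.24 and β = 40 − 2.24 = 37.76.

α = 2.24, β = 37.76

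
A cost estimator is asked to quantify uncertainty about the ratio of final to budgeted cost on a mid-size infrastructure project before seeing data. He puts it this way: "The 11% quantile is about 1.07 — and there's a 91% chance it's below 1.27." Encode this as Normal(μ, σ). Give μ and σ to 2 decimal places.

For Normal(μ,σ), the p-quantile is μ + z_p·σ. Here z_{0.11} = -1.227, z_{0.91} = 1.341.
So 1.07 = μ − 1.227σ and 1.27 = μ + 1.341σ.
Subtracting: σ = (1.27 − 1.07)/(1.341 − (-1.227)) = 0.08.
Then μ = 1.07 − (-1.227)·0.08 = 1.17.

μ = 1.17, σ = 0.08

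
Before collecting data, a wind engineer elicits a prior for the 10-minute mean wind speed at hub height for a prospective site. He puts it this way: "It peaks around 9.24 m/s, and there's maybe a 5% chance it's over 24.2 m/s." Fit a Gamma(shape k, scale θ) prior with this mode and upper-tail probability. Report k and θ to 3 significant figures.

Gamma(k,θ) with k>1 has mode (k−1)θ, so θ = 9.24/(k−1).
Need P(X < 24.2) = 0.95 with θ tied to k this way. Start at k = 2, θ = 9.24: P(X<24.2) ≈ 0.736.
Too low — raise k to concentrate. Iterating converges to k ≈ 3.91.
Then θ = 9.24/(3.91−1) ≈ 3.17.

k ≈ 3.91, θ ≈ 3.17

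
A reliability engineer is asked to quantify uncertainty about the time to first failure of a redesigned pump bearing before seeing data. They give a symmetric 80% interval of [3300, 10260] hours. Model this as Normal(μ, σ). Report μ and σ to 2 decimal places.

A symmetric 80% interval runs μ ± z·σ with z = 1.282.
Half-width = 3480, so σ = 3480/1.282 = 2715.46.
μ is the interval midpoint, 6780.00.

μ = 6780.00, σ = 2715.46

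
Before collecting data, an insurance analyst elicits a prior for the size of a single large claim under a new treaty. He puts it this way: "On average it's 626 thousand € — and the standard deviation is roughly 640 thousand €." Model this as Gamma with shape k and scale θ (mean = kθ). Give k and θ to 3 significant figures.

k ≈ 0.957, θ ≈ 654

For Gamma(k, scale θ): mean = kθ, variance = kθ², so CV = 1/√k.
CV = SD/mean = 640/626 = 1.022, hence k = 1/CV² = 0.957.
Then θ = mean/k = 626/0.957 = 654.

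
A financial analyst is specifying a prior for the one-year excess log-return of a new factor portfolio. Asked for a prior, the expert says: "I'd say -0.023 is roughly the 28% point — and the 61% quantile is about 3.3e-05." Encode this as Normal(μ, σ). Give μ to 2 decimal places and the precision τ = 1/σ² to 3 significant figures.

μ = -0.01, τ = 1400

For Normal(μ,σ), the p-quantile is μ + z_p·σ. Here z_{0.28} = -0.5828, z_{0.61} = 0.2793.
So -0.023 = μ − 0.5828σ and 3.3e-05 = μ + 0.2793σ.
Subtracting: σ = (3.3e-05 − -0.023)/(0.2793 − (-0.5828)) = 0.03.
Then μ = -0.023 − (-0.5828)·0.03 = -0.01.
Precision τ = 1/σ² = 1/0.02672² = 1400.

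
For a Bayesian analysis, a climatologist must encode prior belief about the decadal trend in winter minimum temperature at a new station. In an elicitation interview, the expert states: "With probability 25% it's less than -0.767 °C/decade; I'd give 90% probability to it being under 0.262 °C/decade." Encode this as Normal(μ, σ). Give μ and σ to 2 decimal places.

μ = -0.41, σ = 0.53

The p-quantile of Normal(μ,σ) is μ + z_p·σ, with z_{0.25} = -0.6745 and z_{0.9} = 1.282.
Eliminate σ: μ = (z₂·x₁ − z₁·x₂)/(z₂ − z₁) = (1.282·-0.767 − (-0.6745)·0.262)/1.956 = -0.41.
Then σ = (x₂ − x₁)/(z₂ − z₁) = (0.262 − -0.767)/1.956 = 0.53.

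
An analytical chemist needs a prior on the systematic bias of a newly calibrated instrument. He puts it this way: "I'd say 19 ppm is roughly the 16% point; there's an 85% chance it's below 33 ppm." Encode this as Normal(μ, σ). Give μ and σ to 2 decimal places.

The p-quantile of Normal(μ,σ) is μ + z_p·σ, with z_{0.16} = -0.9945 and z_{0.85} = 1.036.
Eliminate σ: μ = (z₂·x₁ − z₁·x₂)/(z₂ − z₁) = (1.036·19 − (-0.9945)·33)/2.031 = 25.86.
Then σ = (x₂ − x₁)/(z₂ − z₁) = (33 − 19)/2.031 = 6.89.

μ = 25.86, σ = 6.89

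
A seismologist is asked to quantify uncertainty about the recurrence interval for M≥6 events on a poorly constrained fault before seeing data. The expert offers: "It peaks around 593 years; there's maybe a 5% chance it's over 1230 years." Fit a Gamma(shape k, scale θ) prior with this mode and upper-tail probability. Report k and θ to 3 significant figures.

k ≈ 6.19, θ ≈ 114

Gamma(k,θ) with k>1 has mode (k−1)θ, so θ = 593/(k−1).
Need P(X < 1230) = 0.95 with θ tied to k this way. Start at k = 2, θ = 593: P(X<1230) ≈ 0.614.
Too low — raise k to concentrate. Iterating converges to k ≈ 6.19.
Then θ = 593/(6.19−1) ≈ 114.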